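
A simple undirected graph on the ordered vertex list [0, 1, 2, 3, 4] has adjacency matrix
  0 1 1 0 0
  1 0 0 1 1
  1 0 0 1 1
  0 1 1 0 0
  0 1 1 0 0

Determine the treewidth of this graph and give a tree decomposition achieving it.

Every bag has size at most 3, so the width is 3 − 1 = 2 and tw(G) ≤ 2. For the lower bound, G contains the cycle 2–3–1–4–2, so G is not a forest; only forests have treewidth ≤ 1, hence tw(G) ≥ 2. Hence tw(G) = 2 exactly.

Treewidth 2.
Bags: B1 = {1, 2, 3}  B2 = {1, 2, 4}  B3 = {0, 1, 2}
Tree: B1–B2, B2–B3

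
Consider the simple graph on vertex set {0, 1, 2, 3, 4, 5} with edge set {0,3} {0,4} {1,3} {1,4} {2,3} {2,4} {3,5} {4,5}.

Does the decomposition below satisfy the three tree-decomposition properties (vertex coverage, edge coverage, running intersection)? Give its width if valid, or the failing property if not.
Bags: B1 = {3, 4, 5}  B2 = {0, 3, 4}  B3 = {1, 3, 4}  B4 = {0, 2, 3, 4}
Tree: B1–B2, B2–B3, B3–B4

A tree decomposition must satisfy three properties: every vertex lies in some bag; for every edge, both endpoints lie together in some bag; and for every vertex, the bags containing it form a connected subtree. Here bags containing vertex 0 are not connected in the tree, so the decomposition is invalid.

No — bags containing vertex 0 are not connected in the tree.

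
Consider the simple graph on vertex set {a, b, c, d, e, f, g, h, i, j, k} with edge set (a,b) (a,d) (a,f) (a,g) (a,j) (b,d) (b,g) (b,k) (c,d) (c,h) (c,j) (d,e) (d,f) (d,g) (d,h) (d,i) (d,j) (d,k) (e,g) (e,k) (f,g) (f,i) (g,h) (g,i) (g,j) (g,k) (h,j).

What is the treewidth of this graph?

3

A width-3 tree decomposition is:
Bags: B1 = {d, f, g, i}  B2 = {a, d, f, g}  B3 = {a, d, g, j}  B4 = {d, g, h, j}  B5 = {a, b, d, g}  B6 = {b, d, g, k}  B7 = {c, d, h, j}  B8 = {d, e, g, k}
Tree: B1–B2, B2–B3, B3–B4, B3–B5, B5–B6, B4–B7, B6–B8
The largest bag has 4 vertices, giving width 3; this decomposition certifies tw(G) ≤ 3. For the lower bound, the 4 vertices {d, g, h, j} are pairwise adjacent, and any tree decomposition puts a clique entirely inside one bag — forcing width ≥ 3. Combining the bounds, tw(G) = 3.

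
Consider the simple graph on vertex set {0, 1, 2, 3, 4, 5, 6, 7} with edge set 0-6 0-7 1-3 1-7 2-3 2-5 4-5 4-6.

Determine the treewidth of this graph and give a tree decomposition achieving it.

The largest bag has 3 vertices, giving width 2; this decomposition certifies tw(G) ≤ 2. For the lower bound, G contains the cycle 6–0–7–1–3–2–5–4–6, so G is not a forest; only forests have treewidth ≤ 1, hence tw(G) ≥ 2. The upper and lower bounds meet at 2, so that is the treewidth.

Treewidth 2.
One such decomposition:
Bags: B1 = {0, 6, 7}  B2 = {1, 6, 7}  B3 = {1, 3, 6}  B4 = {2, 3, 6}  B5 = {2, 5, 6}  B6 = {4, 5, 6}
Tree: B1–B2, B2–B3, B3–B4, B4–B5, B5–B6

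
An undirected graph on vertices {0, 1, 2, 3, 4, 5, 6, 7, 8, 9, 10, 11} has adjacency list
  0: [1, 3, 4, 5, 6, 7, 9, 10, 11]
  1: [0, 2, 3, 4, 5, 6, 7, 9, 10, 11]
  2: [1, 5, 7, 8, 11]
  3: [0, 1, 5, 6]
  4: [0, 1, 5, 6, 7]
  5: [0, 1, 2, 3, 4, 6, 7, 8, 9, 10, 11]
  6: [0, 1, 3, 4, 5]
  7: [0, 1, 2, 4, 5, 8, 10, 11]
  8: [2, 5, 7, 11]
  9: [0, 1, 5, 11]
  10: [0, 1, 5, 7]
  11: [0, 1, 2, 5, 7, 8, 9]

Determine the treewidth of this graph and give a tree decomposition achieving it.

The largest bag has 5 vertices, giving width 4; this decomposition certifies tw(G) ≤ 4. Conversely, {2, 5, 7, 8, 11} is a clique of size 5, and the vertices of any clique must share a bag in every tree decomposition; so some bag has ≥ 5 vertices and tw(G) ≥ 4. Hence tw(G) = 4 exactly.

Treewidth 4.
One optimal decomposition is:
Bags: B1 = {0, 1, 5, 7, 11}  B2 = {0, 1, 4, 5, 7}  B3 = {1, 2, 5, 7, 11}  B4 = {0, 1, 5, 7, 10}  B5 = {0, 1, 4, 5, 6}  B6 = {0, 1, 5, 9, 11}  B7 = {2, 5, 7, 8, 11}  B8 = {0, 1, 3, 5, 6}
Tree: B1–B2, B1–B3, B1–B4, B2–B5, B1–B6, B3–B7, B5–B8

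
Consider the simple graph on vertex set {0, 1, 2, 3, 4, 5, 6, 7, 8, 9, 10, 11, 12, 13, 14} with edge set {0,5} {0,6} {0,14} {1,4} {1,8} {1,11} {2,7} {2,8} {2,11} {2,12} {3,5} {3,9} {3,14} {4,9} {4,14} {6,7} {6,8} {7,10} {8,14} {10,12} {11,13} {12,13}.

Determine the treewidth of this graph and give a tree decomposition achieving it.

Treewidth 3.
Bags: B1 = {3, 4, 5, 9}  B2 = {3, 4, 5, 14}  B3 = {0, 4, 5, 14}  B4 = {0, 1, 4, 14}  B5 = {0, 1, 8, 14}  B6 = {0, 1, 6, 8}  B7 = {1, 6, 8, 11}  B8 = {2, 6, 8, 11}  B9 = {2, 6, 7, 11}  B10 = {2, 7, 11, 13}  B11 = {2, 7, 12, 13}  B12 = {7, 10, 12, 13}
Tree: B1–B2, B2–B3, B3–B4, B4–B5, B5–B6, B6–B7, B7–B8, B8–B9, B9–B10, B10–B11, B11–B12

Every bag has size at most 4, so the width is 4 − 1 = 3 and tw(G) ≤ 3. For the lower bound: the 4 vertex sets {3,5,9}, {4}, {14}, {0,1,6,8} are disjoint, each induces a connected subgraph, and every pair is joined by at least one edge of G. Contracting each set to a single vertex therefore yields K_{4} as a minor, and since treewidth is minor-monotone, tw(G) ≥ tw(K_{4}) = 3. Combining the bounds, tw(G) = 3.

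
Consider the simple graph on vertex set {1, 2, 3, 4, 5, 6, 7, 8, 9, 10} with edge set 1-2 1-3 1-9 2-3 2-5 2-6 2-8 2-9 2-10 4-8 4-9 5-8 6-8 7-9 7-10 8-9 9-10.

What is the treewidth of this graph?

A width-2 tree decomposition is:
Bags: B1 = {2, 5, 8}  B2 = {2, 8, 9}  B3 = {4, 8, 9}  B4 = {2, 9, 10}  B5 = {7, 9, 10}  B6 = {1, 2, 9}  B7 = {1, 2, 3}  B8 = {2, 6, 8}
Tree: B1–B2, B2–B3, B2–B4, B4–B5, B2–B6, B6–B7, B1–B8
The largest bag has 3 vertices, giving width 2; this decomposition certifies tw(G) ≤ 2. On the other hand G contains the 3-clique {2, 8, 9}. A clique must lie in a single bag of any decomposition, so no decomposition can have width below 2. Therefore the treewidth is 2.

2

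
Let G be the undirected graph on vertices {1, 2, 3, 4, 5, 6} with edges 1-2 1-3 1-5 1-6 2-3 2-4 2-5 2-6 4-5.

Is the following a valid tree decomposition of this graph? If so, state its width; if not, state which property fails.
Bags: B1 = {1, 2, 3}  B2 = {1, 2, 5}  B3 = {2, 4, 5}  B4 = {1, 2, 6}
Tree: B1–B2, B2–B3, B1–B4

Checking the three conditions: (i) the bags cover all of {1, 2, 3, 4, 5, 6}; (ii) for each edge, some bag contains both endpoints; (iii) the bags containing any fixed vertex form a subtree. All hold, so the decomposition is valid with width 3 − 1 = 2.

Yes; width 2.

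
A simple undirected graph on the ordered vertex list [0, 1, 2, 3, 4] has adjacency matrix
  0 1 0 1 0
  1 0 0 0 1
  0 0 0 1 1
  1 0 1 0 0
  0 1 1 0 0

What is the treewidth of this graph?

A width-2 tree decomposition is:
Bags: B1 = {0, 1, 4}  B2 = {0, 2, 4}  B3 = {0, 2, 3}
Tree: B1–B2, B2–B3
The largest bag has 3 vertices, giving width 2; this decomposition certifies tw(G) ≤ 2. Since 0–1–4–2–3–0 is a cycle in G, G is not acyclic. Forests are exactly the graphs of treewidth ≤ 1, so tw(G) ≥ 2. Therefore the treewidth is 2.

2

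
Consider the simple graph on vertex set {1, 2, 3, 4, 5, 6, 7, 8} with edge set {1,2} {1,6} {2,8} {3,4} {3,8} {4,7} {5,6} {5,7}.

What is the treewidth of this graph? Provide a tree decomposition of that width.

Treewidth 2.
One optimal decomposition is:
Bags: B1 = {1, 5, 6}  B2 = {1, 2, 5}  B3 = {2, 5, 8}  B4 = {3, 5, 8}  B5 = {3, 4, 5}  B6 = {4, 5, 7}
Tree: B1–B2, B2–B3, B3–B4, B4–B5, B5–B6

The largest bag has 3 vertices, giving width 2; this decomposition certifies tw(G) ≤ 2. The edges 5–6–1–2–8–3–4–7–5 form a cycle, so G is not a tree and its treewidth is at least 2. The upper and lower bounds meet at 2, so that is the treewidth.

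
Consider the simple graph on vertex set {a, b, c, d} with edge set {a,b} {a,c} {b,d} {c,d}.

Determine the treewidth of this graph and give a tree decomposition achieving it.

Treewidth 2.
One optimal decomposition is:
Bags: B1 = {a, b, d}  B2 = {a, c, d}
Tree: B1–B2

Every bag has size at most 3, so the width is 3 − 1 = 2 and tw(G) ≤ 2. The edges d–b–a–c–d form a cycle, so G is not a tree and its treewidth is at least 2. Therefore the treewidth is 2.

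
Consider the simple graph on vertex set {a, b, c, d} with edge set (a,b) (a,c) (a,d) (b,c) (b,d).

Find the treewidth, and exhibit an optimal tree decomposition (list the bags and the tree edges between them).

Treewidth 2.
One optimal decomposition is:
Bags: B1 = {a, b, c}  B2 = {a, b, d}
Tree: B1–B2

Each bag holds 3 vertices, so the decomposition has width 2, which upper-bounds the treewidth. For the lower bound, the 3 vertices {a, b, d} are pairwise adjacent, and any tree decomposition puts a clique entirely inside one bag — forcing width ≥ 2. The upper and lower bounds meet at 2, so that is the treewidth.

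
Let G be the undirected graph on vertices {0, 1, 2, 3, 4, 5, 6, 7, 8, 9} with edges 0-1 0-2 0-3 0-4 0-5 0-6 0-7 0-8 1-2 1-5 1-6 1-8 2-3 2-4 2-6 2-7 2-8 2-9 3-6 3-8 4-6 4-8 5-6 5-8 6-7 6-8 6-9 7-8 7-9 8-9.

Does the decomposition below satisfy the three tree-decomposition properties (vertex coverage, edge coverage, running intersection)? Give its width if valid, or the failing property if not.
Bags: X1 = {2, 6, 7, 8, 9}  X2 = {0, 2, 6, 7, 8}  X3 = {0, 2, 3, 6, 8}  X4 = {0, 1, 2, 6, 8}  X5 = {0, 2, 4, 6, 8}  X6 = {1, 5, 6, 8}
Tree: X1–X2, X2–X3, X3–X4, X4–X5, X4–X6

A tree decomposition must satisfy three properties: every vertex lies in some bag; for every edge, both endpoints lie together in some bag; and for every vertex, the bags containing it form a connected subtree. Here edge (0,5) lies in no bag, so the decomposition is invalid.

No — edge (0,5) lies in no bag.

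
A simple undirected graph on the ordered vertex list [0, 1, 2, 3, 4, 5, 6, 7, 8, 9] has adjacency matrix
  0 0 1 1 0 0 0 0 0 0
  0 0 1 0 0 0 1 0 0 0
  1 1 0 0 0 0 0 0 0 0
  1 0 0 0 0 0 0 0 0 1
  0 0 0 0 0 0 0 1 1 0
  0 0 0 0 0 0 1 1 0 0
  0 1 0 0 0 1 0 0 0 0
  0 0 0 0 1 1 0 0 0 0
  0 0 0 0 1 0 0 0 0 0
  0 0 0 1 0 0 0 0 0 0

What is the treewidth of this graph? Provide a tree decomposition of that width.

Treewidth 1.
One such decomposition:
Bags: B1 = {3, 9}  B2 = {0, 3}  B3 = {0, 2}  B4 = {1, 2}  B5 = {1, 6}  B6 = {5, 6}  B7 = {5, 7}  B8 = {4, 7}  B9 = {4, 8}
Tree: B1–B2, B2–B3, B3–B4, B4–B5, B5–B6, B6–B7, B7–B8, B8–B9

Every bag has size at most 2, so the width is 2 − 1 = 1 and tw(G) ≤ 1. Since G has at least one edge (e.g. 9–3), it is not an edgeless graph, so tw(G) ≥ 1. Hence tw(G) = 1 exactly.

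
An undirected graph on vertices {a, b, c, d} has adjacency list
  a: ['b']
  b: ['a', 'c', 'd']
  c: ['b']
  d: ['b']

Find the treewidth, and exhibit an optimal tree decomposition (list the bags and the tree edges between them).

Every bag has size at most 2, so the width is 2 − 1 = 1 and tw(G) ≤ 1. Since G has at least one edge (e.g. b–a), it is not an edgeless graph, so tw(G) ≥ 1. Therefore the treewidth is 1.

Treewidth 1.
Bags: B1 = {a, b}  B2 = {b, c}  B3 = {b, d}
Tree: B1–B2, B2–B3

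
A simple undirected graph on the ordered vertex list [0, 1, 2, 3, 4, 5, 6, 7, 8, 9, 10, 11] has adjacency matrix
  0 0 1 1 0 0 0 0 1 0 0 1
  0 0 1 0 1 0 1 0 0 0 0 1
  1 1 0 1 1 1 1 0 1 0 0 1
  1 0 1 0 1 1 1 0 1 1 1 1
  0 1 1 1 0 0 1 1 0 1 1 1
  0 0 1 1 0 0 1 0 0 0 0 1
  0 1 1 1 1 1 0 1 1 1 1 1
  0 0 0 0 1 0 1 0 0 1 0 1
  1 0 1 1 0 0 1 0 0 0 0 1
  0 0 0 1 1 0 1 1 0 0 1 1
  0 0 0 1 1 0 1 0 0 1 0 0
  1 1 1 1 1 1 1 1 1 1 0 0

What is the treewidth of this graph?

A width-4 tree decomposition is:
Bags: B1 = {2, 3, 4, 6, 11}  B2 = {3, 4, 6, 9, 11}  B3 = {1, 2, 4, 6, 11}  B4 = {3, 4, 6, 9, 10}  B5 = {2, 3, 5, 6, 11}  B6 = {2, 3, 6, 8, 11}  B7 = {4, 6, 7, 9, 11}  B8 = {0, 2, 3, 8, 11}
Tree: B1–B2, B1–B3, B2–B4, B1–B5, B5–B6, B2–B7, B6–B8
The largest bag has 5 vertices, giving width 4; this decomposition certifies tw(G) ≤ 4. On the other hand G contains the 5-clique {0, 2, 3, 8, 11}. A clique must lie in a single bag of any decomposition, so no decomposition can have width below 4. The upper and lower bounds meet at 4, so that is the treewidth.

4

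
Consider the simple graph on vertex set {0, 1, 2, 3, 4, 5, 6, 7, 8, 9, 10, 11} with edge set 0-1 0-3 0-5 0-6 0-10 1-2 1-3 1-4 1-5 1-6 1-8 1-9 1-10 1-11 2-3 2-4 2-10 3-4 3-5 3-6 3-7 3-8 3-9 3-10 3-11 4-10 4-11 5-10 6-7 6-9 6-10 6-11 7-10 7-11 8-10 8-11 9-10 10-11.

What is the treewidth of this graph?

4

A width-4 tree decomposition is:
Bags: B1 = {1, 3, 6, 10, 11}  B2 = {0, 1, 3, 6, 10}  B3 = {1, 3, 4, 10, 11}  B4 = {1, 2, 3, 4, 10}  B5 = {3, 6, 7, 10, 11}  B6 = {1, 3, 8, 10, 11}  B7 = {0, 1, 3, 5, 10}  B8 = {1, 3, 6, 9, 10}
Tree: B1–B2, B1–B3, B3–B4, B1–B5, B1–B6, B2–B7, B1–B8
Every bag has size at most 5, so the width is 5 − 1 = 4 and tw(G) ≤ 4. For the lower bound, the 5 vertices {1, 2, 3, 4, 10} are pairwise adjacent, and any tree decomposition puts a clique entirely inside one bag — forcing width ≥ 4. Therefore the treewidth is 4.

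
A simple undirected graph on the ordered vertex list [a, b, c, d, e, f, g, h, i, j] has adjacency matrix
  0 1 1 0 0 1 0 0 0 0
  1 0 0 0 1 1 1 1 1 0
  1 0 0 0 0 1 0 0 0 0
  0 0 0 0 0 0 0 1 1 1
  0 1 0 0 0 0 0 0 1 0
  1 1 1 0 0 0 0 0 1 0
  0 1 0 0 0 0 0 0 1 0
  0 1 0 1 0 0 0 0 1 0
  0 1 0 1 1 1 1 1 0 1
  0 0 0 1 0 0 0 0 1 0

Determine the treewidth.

2

A width-2 tree decomposition is:
Bags: B1 = {b, h, i}  B2 = {b, f, i}  B3 = {d, h, i}  B4 = {a, b, f}  B5 = {a, c, f}  B6 = {b, e, i}  B7 = {d, i, j}  B8 = {b, g, i}
Tree: B1–B2, B1–B3, B2–B4, B4–B5, B1–B6, B3–B7, B1–B8
Every bag has size at most 3, so the width is 3 − 1 = 2 and tw(G) ≤ 2. On the other hand G contains the 3-clique {a, c, f}. A clique must lie in a single bag of any decomposition, so no decomposition can have width below 2. The upper and lower bounds meet at 2, so that is the treewidth.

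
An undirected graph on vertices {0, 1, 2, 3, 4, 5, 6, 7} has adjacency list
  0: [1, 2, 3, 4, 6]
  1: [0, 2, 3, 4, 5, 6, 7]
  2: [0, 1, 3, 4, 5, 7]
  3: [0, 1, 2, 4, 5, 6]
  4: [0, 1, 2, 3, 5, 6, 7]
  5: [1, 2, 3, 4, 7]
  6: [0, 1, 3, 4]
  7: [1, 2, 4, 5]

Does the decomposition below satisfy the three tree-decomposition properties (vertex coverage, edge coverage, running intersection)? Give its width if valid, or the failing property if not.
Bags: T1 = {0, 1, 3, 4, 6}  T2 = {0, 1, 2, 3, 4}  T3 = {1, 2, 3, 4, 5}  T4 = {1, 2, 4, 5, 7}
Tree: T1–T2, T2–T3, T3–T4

Vertex coverage: the bags together contain {0, 1, 2, 3, 4, 5, 6, 7}, the full vertex set. Edge coverage: each edge of G has both endpoints in at least one bag. Running intersection: for every vertex, the bags containing it form a connected subtree. All three properties hold, so this is a valid tree decomposition of width max|bag| − 1 = 4, and hence tw(G) ≤ 4.

Yes; width 4.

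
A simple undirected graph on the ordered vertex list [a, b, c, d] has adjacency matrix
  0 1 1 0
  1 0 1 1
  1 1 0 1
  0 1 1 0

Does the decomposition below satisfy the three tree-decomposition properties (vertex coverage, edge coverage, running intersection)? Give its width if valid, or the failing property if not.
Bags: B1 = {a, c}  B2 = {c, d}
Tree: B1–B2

A tree decomposition must satisfy three properties: every vertex lies in some bag; for every edge, both endpoints lie together in some bag; and for every vertex, the bags containing it form a connected subtree. Here vertex b appears in no bag, so the decomposition is invalid.

No — vertex b appears in no bag.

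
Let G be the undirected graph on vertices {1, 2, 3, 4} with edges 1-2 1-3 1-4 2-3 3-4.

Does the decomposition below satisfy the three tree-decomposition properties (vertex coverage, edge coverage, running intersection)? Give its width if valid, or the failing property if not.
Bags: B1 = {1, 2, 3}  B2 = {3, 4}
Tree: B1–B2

No — edge (1,4) lies in no bag.

A tree decomposition must satisfy three properties: every vertex lies in some bag; for every edge, both endpoints lie together in some bag; and for every vertex, the bags containing it form a connected subtree. Here edge (1,4) lies in no bag, so the decomposition is invalid.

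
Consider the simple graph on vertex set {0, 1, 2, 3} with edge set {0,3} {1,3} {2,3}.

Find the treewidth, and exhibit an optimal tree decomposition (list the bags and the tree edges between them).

Treewidth 1.
One optimal decomposition is:
Bags: B1 = {2, 3}  B2 = {1, 3}  B3 = {0, 3}
Tree: B1–B2, B1–B3

Each bag holds 2 vertices, so the decomposition has width 1, which upper-bounds the treewidth. G has an edge, so its treewidth is at least 1. Combining the bounds, tw(G) = 1.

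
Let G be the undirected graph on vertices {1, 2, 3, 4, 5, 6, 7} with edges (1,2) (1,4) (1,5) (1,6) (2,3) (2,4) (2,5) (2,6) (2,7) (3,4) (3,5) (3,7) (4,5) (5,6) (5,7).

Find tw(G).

A width-3 tree decomposition is:
Bags: B1 = {2, 3, 5, 7}  B2 = {2, 3, 4, 5}  B3 = {1, 2, 4, 5}  B4 = {1, 2, 5, 6}
Tree: B1–B2, B2–B3, B3–B4
Every bag has size at most 4, so the width is 4 − 1 = 3 and tw(G) ≤ 3. For the lower bound, the 4 vertices {1, 2, 4, 5} are pairwise adjacent, and any tree decomposition puts a clique entirely inside one bag — forcing width ≥ 3. Combining the bounds, tw(G) = 3.

3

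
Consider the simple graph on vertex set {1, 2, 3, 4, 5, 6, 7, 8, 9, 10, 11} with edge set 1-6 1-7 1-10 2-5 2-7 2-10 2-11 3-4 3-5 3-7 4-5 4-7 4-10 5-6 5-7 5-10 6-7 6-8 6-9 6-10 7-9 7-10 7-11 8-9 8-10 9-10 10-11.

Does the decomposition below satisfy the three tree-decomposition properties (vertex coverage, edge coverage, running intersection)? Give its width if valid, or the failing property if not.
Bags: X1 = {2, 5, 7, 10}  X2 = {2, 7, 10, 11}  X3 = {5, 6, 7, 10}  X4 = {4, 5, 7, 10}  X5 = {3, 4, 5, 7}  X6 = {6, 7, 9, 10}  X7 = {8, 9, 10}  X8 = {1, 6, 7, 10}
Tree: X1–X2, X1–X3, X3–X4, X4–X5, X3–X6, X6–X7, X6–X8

No — edge (6,8) lies in no bag.

A tree decomposition must satisfy three properties: every vertex lies in some bag; for every edge, both endpoints lie together in some bag; and for every vertex, the bags containing it form a connected subtree. Here edge (6,8) lies in no bag, so the decomposition is invalid.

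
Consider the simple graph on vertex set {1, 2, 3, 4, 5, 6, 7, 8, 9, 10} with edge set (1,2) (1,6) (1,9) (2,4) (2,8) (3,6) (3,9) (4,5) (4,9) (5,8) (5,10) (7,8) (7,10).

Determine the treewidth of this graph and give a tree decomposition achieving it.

Each bag holds 3 vertices, so the decomposition has width 2, which upper-bounds the treewidth. For the lower bound, G contains the cycle 7–10–5–8–7, so G is not a forest; only forests have treewidth ≤ 1, hence tw(G) ≥ 2. Combining the bounds, tw(G) = 2.

Treewidth 2.
One optimal decomposition is:
Bags: B1 = {7, 8, 10}  B2 = {5, 8, 10}  B3 = {2, 5, 8}  B4 = {2, 4, 5}  B5 = {1, 2, 4}  B6 = {1, 4, 9}  B7 = {1, 6, 9}  B8 = {3, 6, 9}
Tree: B1–B2, B2–B3, B3–B4, B4–B5, B5–B6, B6–B7, B7–B8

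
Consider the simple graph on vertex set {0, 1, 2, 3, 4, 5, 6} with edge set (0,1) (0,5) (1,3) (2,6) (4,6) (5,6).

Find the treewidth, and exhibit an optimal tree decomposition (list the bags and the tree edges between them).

Every bag has size at most 2, so the width is 2 − 1 = 1 and tw(G) ≤ 1. Any graph with an edge has treewidth ≥ 1, and G has the edge 6–2. Combining the bounds, tw(G) = 1.

Treewidth 1.
Bags: B1 = {2, 6}  B2 = {4, 6}  B3 = {5, 6}  B4 = {0, 5}  B5 = {0, 1}  B6 = {1, 3}
Tree: B1–B2, B2–B3, B3–B4, B4–B5, B5–B6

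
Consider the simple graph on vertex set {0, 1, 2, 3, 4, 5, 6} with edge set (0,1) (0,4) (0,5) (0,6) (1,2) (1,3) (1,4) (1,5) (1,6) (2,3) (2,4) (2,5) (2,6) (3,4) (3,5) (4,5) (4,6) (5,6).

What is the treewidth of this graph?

4

A width-4 tree decomposition is:
Bags: B1 = {1, 2, 3, 4, 5}  B2 = {1, 2, 4, 5, 6}  B3 = {0, 1, 4, 5, 6}
Tree: B1–B2, B2–B3
Each bag holds 5 vertices, so the decomposition has width 4, which upper-bounds the treewidth. On the other hand G contains the 5-clique {0, 1, 4, 5, 6}. A clique must lie in a single bag of any decomposition, so no decomposition can have width below 4. The upper and lower bounds meet at 4, so that is the treewidth.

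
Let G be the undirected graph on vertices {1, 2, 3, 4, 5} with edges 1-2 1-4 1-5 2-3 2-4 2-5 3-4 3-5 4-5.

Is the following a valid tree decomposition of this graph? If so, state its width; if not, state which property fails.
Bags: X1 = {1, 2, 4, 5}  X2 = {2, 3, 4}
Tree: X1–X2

No — edge (5,3) lies in no bag.

A tree decomposition must satisfy three properties: every vertex lies in some bag; for every edge, both endpoints lie together in some bag; and for every vertex, the bags containing it form a connected subtree. Here edge (5,3) lies in no bag, so the decomposition is invalid.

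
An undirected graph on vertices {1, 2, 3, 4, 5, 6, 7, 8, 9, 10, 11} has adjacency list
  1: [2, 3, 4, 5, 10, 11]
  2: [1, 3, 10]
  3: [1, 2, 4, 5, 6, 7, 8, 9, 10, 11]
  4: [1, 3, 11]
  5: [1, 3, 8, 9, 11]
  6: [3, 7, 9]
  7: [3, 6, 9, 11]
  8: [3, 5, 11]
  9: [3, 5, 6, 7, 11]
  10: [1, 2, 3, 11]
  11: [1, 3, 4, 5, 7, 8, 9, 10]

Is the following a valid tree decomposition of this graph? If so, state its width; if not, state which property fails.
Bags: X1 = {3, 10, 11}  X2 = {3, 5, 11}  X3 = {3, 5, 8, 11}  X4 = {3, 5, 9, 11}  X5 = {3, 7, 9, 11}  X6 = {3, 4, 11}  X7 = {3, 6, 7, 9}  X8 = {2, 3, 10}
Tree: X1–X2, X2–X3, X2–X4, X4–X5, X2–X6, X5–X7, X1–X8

A tree decomposition must satisfy three properties: every vertex lies in some bag; for every edge, both endpoints lie together in some bag; and for every vertex, the bags containing it form a connected subtree. Here vertex 1 appears in no bag, so the decomposition is invalid.

No — vertex 1 appears in no bag.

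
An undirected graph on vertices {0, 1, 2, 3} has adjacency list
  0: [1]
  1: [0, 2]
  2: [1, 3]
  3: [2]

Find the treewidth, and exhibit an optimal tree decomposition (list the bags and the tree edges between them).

Every bag has size at most 2, so the width is 2 − 1 = 1 and tw(G) ≤ 1. G has an edge, so its treewidth is at least 1. Combining the bounds, tw(G) = 1.

Treewidth 1.
Bags: B1 = {0, 1}  B2 = {1, 2}  B3 = {2, 3}
Tree: B1–B2, B2–B3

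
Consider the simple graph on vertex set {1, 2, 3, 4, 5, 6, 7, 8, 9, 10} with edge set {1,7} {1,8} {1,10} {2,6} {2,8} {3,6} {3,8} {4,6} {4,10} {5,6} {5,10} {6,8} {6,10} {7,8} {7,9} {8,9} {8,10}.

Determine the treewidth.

A width-2 tree decomposition is:
Bags: B1 = {6, 8, 10}  B2 = {1, 8, 10}  B3 = {3, 6, 8}  B4 = {1, 7, 8}  B5 = {5, 6, 10}  B6 = {2, 6, 8}  B7 = {7, 8, 9}  B8 = {4, 6, 10}
Tree: B1–B2, B1–B3, B2–B4, B1–B5, B3–B6, B4–B7, B5–B8
Each bag holds 3 vertices, so the decomposition has width 2, which upper-bounds the treewidth. On the other hand G contains the 3-clique {1, 8, 10}. A clique must lie in a single bag of any decomposition, so no decomposition can have width below 2. Therefore the treewidth is 2.

2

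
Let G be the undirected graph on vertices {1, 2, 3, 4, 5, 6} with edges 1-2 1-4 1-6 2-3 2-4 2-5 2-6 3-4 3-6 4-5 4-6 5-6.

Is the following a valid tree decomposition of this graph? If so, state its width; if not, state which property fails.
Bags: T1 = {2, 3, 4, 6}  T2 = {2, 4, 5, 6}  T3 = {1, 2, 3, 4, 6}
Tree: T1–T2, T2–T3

No — bags containing vertex 3 are not connected in the tree.

A tree decomposition must satisfy three properties: every vertex lies in some bag; for every edge, both endpoints lie together in some bag; and for every vertex, the bags containing it form a connected subtree. Here bags containing vertex 3 are not connected in the tree, so the decomposition is invalid.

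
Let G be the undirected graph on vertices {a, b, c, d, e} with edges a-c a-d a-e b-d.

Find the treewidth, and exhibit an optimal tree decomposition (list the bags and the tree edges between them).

Every bag has size at most 2, so the width is 2 − 1 = 1 and tw(G) ≤ 1. Since G has at least one edge (e.g. a–e), it is not an edgeless graph, so tw(G) ≥ 1. Combining the bounds, tw(G) = 1.

Treewidth 1.
One optimal decomposition is:
Bags: B1 = {a, e}  B2 = {a, d}  B3 = {a, c}  B4 = {b, d}
Tree: B1–B2, B1–B3, B2–B4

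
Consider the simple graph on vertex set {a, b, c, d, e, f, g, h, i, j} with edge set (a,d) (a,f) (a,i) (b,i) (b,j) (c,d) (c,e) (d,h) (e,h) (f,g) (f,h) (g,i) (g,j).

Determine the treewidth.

2

A width-2 tree decomposition is:
Bags: B1 = {b, i, j}  B2 = {g, i, j}  B3 = {a, g, i}  B4 = {a, f, g}  B5 = {a, d, f}  B6 = {d, f, h}  B7 = {c, d, h}  B8 = {c, e, h}
Tree: B1–B2, B2–B3, B3–B4, B4–B5, B5–B6, B6–B7, B7–B8
Each bag holds 3 vertices, so the decomposition has width 2, which upper-bounds the treewidth. For the lower bound, G contains the cycle b–j–g–i–b, so G is not a forest; only forests have treewidth ≤ 1, hence tw(G) ≥ 2. Combining the bounds, tw(G) = 2.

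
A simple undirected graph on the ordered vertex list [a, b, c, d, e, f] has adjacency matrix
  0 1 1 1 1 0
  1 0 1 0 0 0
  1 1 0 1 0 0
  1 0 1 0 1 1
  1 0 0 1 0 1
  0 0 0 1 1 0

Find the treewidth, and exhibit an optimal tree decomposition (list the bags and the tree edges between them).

Treewidth 2.
One optimal decomposition is:
Bags: B1 = {a, d, e}  B2 = {d, e, f}  B3 = {a, c, d}  B4 = {a, b, c}
Tree: B1–B2, B1–B3, B3–B4

Every bag has size at most 3, so the width is 3 − 1 = 2 and tw(G) ≤ 2. Conversely, {d, e, f} is a clique of size 3, and the vertices of any clique must share a bag in every tree decomposition; so some bag has ≥ 3 vertices and tw(G) ≥ 2. Hence tw(G) = 2 exactly.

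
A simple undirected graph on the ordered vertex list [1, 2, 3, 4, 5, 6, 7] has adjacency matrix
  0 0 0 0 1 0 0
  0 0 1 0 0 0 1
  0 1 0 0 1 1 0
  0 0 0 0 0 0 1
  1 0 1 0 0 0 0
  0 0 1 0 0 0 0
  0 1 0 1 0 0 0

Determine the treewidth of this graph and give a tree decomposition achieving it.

Treewidth 1.
One such decomposition:
Bags: B1 = {3, 6}  B2 = {2, 3}  B3 = {3, 5}  B4 = {2, 7}  B5 = {1, 5}  B6 = {4, 7}
Tree: B1–B2, B1–B3, B2–B4, B3–B5, B4–B6

The largest bag has 2 vertices, giving width 1; this decomposition certifies tw(G) ≤ 1. G has an edge, so its treewidth is at least 1. Hence tw(G) = 1 exactly.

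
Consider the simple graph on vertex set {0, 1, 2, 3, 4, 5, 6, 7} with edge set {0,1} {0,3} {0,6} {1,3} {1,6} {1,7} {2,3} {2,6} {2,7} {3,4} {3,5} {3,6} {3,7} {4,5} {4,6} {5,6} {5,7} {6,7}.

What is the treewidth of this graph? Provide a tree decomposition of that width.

Every bag has size at most 4, so the width is 4 − 1 = 3 and tw(G) ≤ 3. Conversely, {0, 1, 3, 6} is a clique of size 4, and the vertices of any clique must share a bag in every tree decomposition; so some bag has ≥ 4 vertices and tw(G) ≥ 3. Therefore the treewidth is 3.

Treewidth 3.
One such decomposition:
Bags: B1 = {0, 1, 3, 6}  B2 = {1, 3, 6, 7}  B3 = {2, 3, 6, 7}  B4 = {3, 5, 6, 7}  B5 = {3, 4, 5, 6}
Tree: B1–B2, B2–B3, B3–B4, B4–B5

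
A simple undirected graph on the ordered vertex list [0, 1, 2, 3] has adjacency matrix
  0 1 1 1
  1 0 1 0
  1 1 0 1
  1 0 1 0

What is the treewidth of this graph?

A width-2 tree decomposition is:
Bags: B1 = {0, 1, 2}  B2 = {0, 2, 3}
Tree: B1–B2
The largest bag has 3 vertices, giving width 2; this decomposition certifies tw(G) ≤ 2. Conversely, {0, 1, 2} is a clique of size 3, and the vertices of any clique must share a bag in every tree decomposition; so some bag has ≥ 3 vertices and tw(G) ≥ 2. Combining the bounds, tw(G) = 2.

2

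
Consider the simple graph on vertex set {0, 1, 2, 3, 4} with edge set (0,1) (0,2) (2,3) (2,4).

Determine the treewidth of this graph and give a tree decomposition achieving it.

Treewidth 1.
Bags: B1 = {2, 4}  B2 = {0, 2}  B3 = {2, 3}  B4 = {0, 1}
Tree: B1–B2, B2–B3, B2–B4

Every bag has size at most 2, so the width is 2 − 1 = 1 and tw(G) ≤ 1. Any graph with an edge has treewidth ≥ 1, and G has the edge 2–4. Therefore the treewidth is 1.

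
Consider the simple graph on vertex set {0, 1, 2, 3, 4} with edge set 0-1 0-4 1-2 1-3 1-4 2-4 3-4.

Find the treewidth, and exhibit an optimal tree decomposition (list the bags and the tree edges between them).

Treewidth 2.
Bags: B1 = {1, 3, 4}  B2 = {1, 2, 4}  B3 = {0, 1, 4}
Tree: B1–B2, B2–B3

Each bag holds 3 vertices, so the decomposition has width 2, which upper-bounds the treewidth. For the lower bound, the 3 vertices {0, 1, 4} are pairwise adjacent, and any tree decomposition puts a clique entirely inside one bag — forcing width ≥ 2. The upper and lower bounds meet at 2, so that is the treewidth.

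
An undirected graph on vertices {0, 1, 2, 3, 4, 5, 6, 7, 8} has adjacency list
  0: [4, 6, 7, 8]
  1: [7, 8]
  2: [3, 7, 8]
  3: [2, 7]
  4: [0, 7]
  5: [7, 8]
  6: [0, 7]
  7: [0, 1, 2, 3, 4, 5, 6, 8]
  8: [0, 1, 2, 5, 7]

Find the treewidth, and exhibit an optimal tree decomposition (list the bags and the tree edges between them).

Treewidth 2.
Bags: B1 = {5, 7, 8}  B2 = {0, 7, 8}  B3 = {0, 6, 7}  B4 = {0, 4, 7}  B5 = {2, 7, 8}  B6 = {1, 7, 8}  B7 = {2, 3, 7}
Tree: B1–B2, B2–B3, B2–B4, B2–B5, B5–B6, B5–B7

The largest bag has 3 vertices, giving width 2; this decomposition certifies tw(G) ≤ 2. For the lower bound, the 3 vertices {0, 7, 8} are pairwise adjacent, and any tree decomposition puts a clique entirely inside one bag — forcing width ≥ 2. The upper and lower bounds meet at 2, so that is the treewidth.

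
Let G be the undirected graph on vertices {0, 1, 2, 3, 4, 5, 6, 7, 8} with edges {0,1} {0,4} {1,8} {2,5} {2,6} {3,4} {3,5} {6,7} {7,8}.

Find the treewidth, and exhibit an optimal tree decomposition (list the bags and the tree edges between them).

Every bag has size at most 3, so the width is 3 − 1 = 2 and tw(G) ≤ 2. For the lower bound, G contains the cycle 8–1–0–4–3–5–2–6–7–8, so G is not a forest; only forests have treewidth ≤ 1, hence tw(G) ≥ 2. The upper and lower bounds meet at 2, so that is the treewidth.

Treewidth 2.
One optimal decomposition is:
Bags: B1 = {0, 1, 8}  B2 = {0, 4, 8}  B3 = {3, 4, 8}  B4 = {3, 5, 8}  B5 = {2, 5, 8}  B6 = {2, 6, 8}  B7 = {6, 7, 8}
Tree: B1–B2, B2–B3, B3–B4, B4–B5, B5–B6, B6–B7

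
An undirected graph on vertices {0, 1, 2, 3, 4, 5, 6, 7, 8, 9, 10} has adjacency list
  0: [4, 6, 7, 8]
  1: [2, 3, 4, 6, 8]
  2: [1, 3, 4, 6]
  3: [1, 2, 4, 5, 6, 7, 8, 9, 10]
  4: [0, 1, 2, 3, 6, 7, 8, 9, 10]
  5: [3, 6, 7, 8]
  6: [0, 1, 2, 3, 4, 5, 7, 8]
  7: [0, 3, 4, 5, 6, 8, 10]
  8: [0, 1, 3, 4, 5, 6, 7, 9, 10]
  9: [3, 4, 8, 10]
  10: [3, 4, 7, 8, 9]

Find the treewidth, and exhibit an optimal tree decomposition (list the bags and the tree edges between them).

Each bag holds 5 vertices, so the decomposition has width 4, which upper-bounds the treewidth. Conversely, {0, 4, 6, 7, 8} is a clique of size 5, and the vertices of any clique must share a bag in every tree decomposition; so some bag has ≥ 5 vertices and tw(G) ≥ 4. Therefore the treewidth is 4.

Treewidth 4.
One optimal decomposition is:
Bags: B1 = {1, 2, 3, 4, 6}  B2 = {1, 3, 4, 6, 8}  B3 = {3, 4, 6, 7, 8}  B4 = {3, 4, 7, 8, 10}  B5 = {3, 5, 6, 7, 8}  B6 = {0, 4, 6, 7, 8}  B7 = {3, 4, 8, 9, 10}
Tree: B1–B2, B2–B3, B3–B4, B3–B5, B3–B6, B4–B7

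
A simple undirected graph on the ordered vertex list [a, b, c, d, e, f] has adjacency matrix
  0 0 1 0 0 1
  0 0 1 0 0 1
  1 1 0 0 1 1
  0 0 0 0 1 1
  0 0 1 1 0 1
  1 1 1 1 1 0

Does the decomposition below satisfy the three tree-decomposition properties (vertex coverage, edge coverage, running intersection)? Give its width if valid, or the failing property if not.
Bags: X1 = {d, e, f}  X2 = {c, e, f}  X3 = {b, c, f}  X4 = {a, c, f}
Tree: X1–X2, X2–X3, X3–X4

Checking the three conditions: (i) the bags cover all of {a, b, c, d, e, f}; (ii) for each edge, some bag contains both endpoints; (iii) the bags containing any fixed vertex form a subtree. All hold, so the decomposition is valid with width 3 − 1 = 2.

Yes; width 2.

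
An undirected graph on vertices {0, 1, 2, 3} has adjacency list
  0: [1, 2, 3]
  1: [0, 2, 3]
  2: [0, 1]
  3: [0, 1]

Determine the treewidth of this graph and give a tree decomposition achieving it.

Treewidth 2.
One such decomposition:
Bags: B1 = {0, 1, 3}  B2 = {0, 1, 2}
Tree: B1–B2

Every bag has size at most 3, so the width is 3 − 1 = 2 and tw(G) ≤ 2. Conversely, {0, 1, 2} is a clique of size 3, and the vertices of any clique must share a bag in every tree decomposition; so some bag has ≥ 3 vertices and tw(G) ≥ 2. Combining the bounds, tw(G) = 2.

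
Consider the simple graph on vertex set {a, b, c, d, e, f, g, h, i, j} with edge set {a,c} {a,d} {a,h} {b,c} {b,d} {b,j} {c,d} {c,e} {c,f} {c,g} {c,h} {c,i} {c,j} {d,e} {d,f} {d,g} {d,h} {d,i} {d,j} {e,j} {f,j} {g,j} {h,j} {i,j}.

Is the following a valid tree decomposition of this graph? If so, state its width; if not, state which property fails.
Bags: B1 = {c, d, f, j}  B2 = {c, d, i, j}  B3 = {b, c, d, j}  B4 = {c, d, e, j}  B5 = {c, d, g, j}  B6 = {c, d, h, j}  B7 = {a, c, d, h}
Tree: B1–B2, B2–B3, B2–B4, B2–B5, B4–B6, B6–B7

Vertex coverage: the bags together contain {a, b, c, d, e, f, g, h, i, j}, the full vertex set. Edge coverage: each edge of G has both endpoints in at least one bag. Running intersection: for every vertex, the bags containing it form a connected subtree. All three properties hold, so this is a valid tree decomposition of width max|bag| − 1 = 3, and hence tw(G) ≤ 3.

Yes; width 3.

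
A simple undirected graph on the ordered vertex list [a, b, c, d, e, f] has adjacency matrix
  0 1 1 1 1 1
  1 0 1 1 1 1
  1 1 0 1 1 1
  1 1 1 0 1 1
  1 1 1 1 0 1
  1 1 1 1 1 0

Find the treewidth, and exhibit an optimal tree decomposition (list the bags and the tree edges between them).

Treewidth 5.
Bags: B1 = {a, b, c, d, e, f}
Tree: (single bag)

A single bag containing all 6 vertices is trivially a valid decomposition of width 5. On the other hand G contains the 6-clique {a, b, c, d, e, f}. A clique must lie in a single bag of any decomposition, so no decomposition can have width below 5. Hence tw(G) = 5 exactly.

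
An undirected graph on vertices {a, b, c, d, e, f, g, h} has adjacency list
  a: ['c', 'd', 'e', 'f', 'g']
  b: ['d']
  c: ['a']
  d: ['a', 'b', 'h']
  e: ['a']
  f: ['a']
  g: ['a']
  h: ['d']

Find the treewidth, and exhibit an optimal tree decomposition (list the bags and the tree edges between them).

Each bag holds 2 vertices, so the decomposition has width 1, which upper-bounds the treewidth. Since G has at least one edge (e.g. a–d), it is not an edgeless graph, so tw(G) ≥ 1. The upper and lower bounds meet at 1, so that is the treewidth.

Treewidth 1.
One optimal decomposition is:
Bags: B1 = {a, d}  B2 = {a, e}  B3 = {a, c}  B4 = {a, g}  B5 = {a, f}  B6 = {d, h}  B7 = {b, d}
Tree: B1–B2, B2–B3, B2–B4, B2–B5, B1–B6, B1–B7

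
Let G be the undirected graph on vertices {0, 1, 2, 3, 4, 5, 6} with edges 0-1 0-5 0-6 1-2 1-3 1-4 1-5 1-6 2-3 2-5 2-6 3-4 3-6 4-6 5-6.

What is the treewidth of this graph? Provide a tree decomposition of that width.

Each bag holds 4 vertices, so the decomposition has width 3, which upper-bounds the treewidth. Conversely, {0, 1, 5, 6} is a clique of size 4, and the vertices of any clique must share a bag in every tree decomposition; so some bag has ≥ 4 vertices and tw(G) ≥ 3. Therefore the treewidth is 3.

Treewidth 3.
Bags: B1 = {1, 2, 3, 6}  B2 = {1, 2, 5, 6}  B3 = {0, 1, 5, 6}  B4 = {1, 3, 4, 6}
Tree: B1–B2, B2–B3, B1–B4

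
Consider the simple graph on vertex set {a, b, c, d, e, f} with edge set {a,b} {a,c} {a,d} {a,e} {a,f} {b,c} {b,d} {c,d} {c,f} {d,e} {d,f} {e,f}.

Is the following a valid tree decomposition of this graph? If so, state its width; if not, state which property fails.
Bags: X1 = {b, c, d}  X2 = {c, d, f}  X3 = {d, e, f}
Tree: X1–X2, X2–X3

No — vertex a appears in no bag.

A tree decomposition must satisfy three properties: every vertex lies in some bag; for every edge, both endpoints lie together in some bag; and for every vertex, the bags containing it form a connected subtree. Here vertex a appears in no bag, so the decomposition is invalid.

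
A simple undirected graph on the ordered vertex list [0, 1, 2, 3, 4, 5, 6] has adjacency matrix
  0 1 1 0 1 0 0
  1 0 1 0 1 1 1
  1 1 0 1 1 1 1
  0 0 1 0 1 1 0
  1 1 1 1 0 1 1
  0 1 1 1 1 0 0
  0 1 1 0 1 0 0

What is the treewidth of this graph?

3

A width-3 tree decomposition is:
Bags: B1 = {1, 2, 4, 6}  B2 = {0, 1, 2, 4}  B3 = {1, 2, 4, 5}  B4 = {2, 3, 4, 5}
Tree: B1–B2, B1–B3, B3–B4
Each bag holds 4 vertices, so the decomposition has width 3, which upper-bounds the treewidth. For the lower bound, the 4 vertices {0, 1, 2, 4} are pairwise adjacent, and any tree decomposition puts a clique entirely inside one bag — forcing width ≥ 3. Combining the bounds, tw(G) = 3.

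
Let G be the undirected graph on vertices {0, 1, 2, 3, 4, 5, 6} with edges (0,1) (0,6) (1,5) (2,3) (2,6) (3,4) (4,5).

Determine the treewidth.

2

A width-2 tree decomposition is:
Bags: B1 = {0, 2, 6}  B2 = {0, 1, 2}  B3 = {1, 2, 5}  B4 = {2, 4, 5}  B5 = {2, 3, 4}
Tree: B1–B2, B2–B3, B3–B4, B4–B5
The largest bag has 3 vertices, giving width 2; this decomposition certifies tw(G) ≤ 2. The edges 2–6–0–1–5–4–3–2 form a cycle, so G is not a tree and its treewidth is at least 2. Therefore the treewidth is 2.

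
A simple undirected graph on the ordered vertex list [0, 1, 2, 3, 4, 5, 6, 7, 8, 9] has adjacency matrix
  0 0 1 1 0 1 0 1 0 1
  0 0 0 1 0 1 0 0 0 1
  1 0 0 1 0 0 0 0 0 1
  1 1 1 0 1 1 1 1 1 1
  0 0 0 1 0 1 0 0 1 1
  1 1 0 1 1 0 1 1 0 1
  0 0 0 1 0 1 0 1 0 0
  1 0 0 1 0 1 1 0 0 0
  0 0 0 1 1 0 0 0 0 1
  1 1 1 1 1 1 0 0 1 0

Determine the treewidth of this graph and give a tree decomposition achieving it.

Every bag has size at most 4, so the width is 4 − 1 = 3 and tw(G) ≤ 3. Conversely, {3, 4, 8, 9} is a clique of size 4, and the vertices of any clique must share a bag in every tree decomposition; so some bag has ≥ 4 vertices and tw(G) ≥ 3. Hence tw(G) = 3 exactly.

Treewidth 3.
One such decomposition:
Bags: B1 = {0, 3, 5, 9}  B2 = {0, 3, 5, 7}  B3 = {3, 4, 5, 9}  B4 = {3, 4, 8, 9}  B5 = {3, 5, 6, 7}  B6 = {1, 3, 5, 9}  B7 = {0, 2, 3, 9}
Tree: B1–B2, B1–B3, B3–B4, B2–B5, B1–B6, B1–B7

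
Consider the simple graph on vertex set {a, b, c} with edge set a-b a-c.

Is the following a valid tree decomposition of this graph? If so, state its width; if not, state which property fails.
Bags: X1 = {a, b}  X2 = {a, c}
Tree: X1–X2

Vertex coverage: the bags together contain {a, b, c}, the full vertex set. Edge coverage: each edge of G has both endpoints in at least one bag. Running intersection: for every vertex, the bags containing it form a connected subtree. All three properties hold, so this is a valid tree decomposition of width max|bag| − 1 = 1, and hence tw(G) ≤ 1.

Yes; width 1.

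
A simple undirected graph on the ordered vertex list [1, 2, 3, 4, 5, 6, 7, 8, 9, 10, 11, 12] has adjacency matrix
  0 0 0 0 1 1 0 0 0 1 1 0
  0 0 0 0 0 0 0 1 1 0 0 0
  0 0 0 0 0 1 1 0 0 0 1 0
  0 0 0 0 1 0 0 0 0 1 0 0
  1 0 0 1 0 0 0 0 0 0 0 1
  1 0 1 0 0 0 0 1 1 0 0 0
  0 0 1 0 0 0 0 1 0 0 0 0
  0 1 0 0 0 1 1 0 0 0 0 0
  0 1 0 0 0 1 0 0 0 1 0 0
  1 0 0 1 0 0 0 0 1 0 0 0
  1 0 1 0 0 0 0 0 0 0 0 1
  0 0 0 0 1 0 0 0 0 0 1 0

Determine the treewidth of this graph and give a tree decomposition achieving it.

Treewidth 3.
One optimal decomposition is:
Bags: B1 = {2, 3, 7, 8}  B2 = {2, 3, 6, 8}  B3 = {2, 3, 6, 9}  B4 = {3, 6, 9, 11}  B5 = {1, 6, 9, 11}  B6 = {1, 9, 10, 11}  B7 = {1, 10, 11, 12}  B8 = {1, 5, 10, 12}  B9 = {4, 5, 10, 12}
Tree: B1–B2, B2–B3, B3–B4, B4–B5, B5–B6, B6–B7, B7–B8, B8–B9

The largest bag has 4 vertices, giving width 3; this decomposition certifies tw(G) ≤ 3. For the lower bound: the 4 vertex sets {2,7,8}, {3}, {6}, {1,9,10,11} are disjoint, each induces a connected subgraph, and every pair is joined by at least one edge of G. Contracting each set to a single vertex therefore yields K_{4} as a minor, and since treewidth is minor-monotone, tw(G) ≥ tw(K_{4}) = 3. Hence tw(G) = 3 exactly.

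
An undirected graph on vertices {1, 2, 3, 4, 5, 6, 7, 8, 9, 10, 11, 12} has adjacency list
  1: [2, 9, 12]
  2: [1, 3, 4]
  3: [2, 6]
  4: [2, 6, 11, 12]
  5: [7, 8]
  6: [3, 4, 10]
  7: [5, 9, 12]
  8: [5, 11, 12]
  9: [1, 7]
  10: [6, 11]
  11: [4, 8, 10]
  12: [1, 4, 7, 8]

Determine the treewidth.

A width-3 tree decomposition is:
Bags: B1 = {5, 7, 8, 9}  B2 = {7, 8, 9, 12}  B3 = {1, 8, 9, 12}  B4 = {1, 8, 11, 12}  B5 = {1, 4, 11, 12}  B6 = {1, 2, 4, 11}  B7 = {2, 4, 10, 11}  B8 = {2, 4, 6, 10}  B9 = {2, 3, 6, 10}
Tree: B1–B2, B2–B3, B3–B4, B4–B5, B5–B6, B6–B7, B7–B8, B8–B9
Every bag has size at most 4, so the width is 4 − 1 = 3 and tw(G) ≤ 3. For the lower bound: the 4 vertex sets {5,7,9}, {8}, {12}, {1,2,4,11} are disjoint, each induces a connected subgraph, and every pair is joined by at least one edge of G. Contracting each set to a single vertex therefore yields K_{4} as a minor, and since treewidth is minor-monotone, tw(G) ≥ tw(K_{4}) = 3. Combining the bounds, tw(G) = 3.

3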